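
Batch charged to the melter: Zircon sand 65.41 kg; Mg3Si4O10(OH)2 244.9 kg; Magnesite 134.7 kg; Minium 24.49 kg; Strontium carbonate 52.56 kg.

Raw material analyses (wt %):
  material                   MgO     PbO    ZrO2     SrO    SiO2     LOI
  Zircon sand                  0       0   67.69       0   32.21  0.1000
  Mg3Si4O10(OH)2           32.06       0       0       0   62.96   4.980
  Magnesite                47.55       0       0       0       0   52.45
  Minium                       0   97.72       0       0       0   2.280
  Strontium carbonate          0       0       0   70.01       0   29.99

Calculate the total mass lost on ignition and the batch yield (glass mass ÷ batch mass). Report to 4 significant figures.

Working values are displayed, with 4-significant-figure rounding, between the steps. All internal work runs at full float precision at each step — a single rounding yields every reported number — the derived quantities (totals, five oxide percentages, LOI, glass mass, yield) are carried from the weighed amounts at 422.8 kg of glass in exact precision, as quoted within the question or the answer.
Each material's LOI contribution:
  Zircon sand: 65.41 × 0.001000 = 0.06541 kg
  Mg3Si4O10(OH)2: 244.9 × 0.04980 = 12.20 kg
  Magnesite: 134.7 × 0.5245 = 70.65 kg
  Minium: 24.49 × 0.02280 = 0.5584 kg
  Strontium carbonate: 52.56 × 0.2999 = 15.76 kg
Total LOI = 99.23 kg
Glass = batch − LOI = 522.1 − 99.23 = 422.8 kg

LOI loss = 99.23 kg; glass = 422.8 kg; yield = 80.99%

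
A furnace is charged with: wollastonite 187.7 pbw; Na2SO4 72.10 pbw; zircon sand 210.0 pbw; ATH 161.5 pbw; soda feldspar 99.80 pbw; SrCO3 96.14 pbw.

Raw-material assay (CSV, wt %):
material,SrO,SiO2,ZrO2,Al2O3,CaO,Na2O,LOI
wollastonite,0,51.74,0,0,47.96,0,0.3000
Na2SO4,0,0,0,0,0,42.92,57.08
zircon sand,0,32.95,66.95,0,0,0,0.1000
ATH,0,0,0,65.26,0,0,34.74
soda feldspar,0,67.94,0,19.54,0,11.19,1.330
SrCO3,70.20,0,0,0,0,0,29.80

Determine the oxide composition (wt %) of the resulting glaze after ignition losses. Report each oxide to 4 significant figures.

Working values are shown, rounded to four significant digits, across the worked steps — each numeric step runs at full precision at all times; every reported result receives exactly one rounding; the derived quantities are carried from the weighed amounts for 699.2 pbw of glass at full float precision (the totals, six oxide percentages, the yield, glass mass, ignition loss) exactly as shown in the question or the answer.
Mass of each oxide from the mix:
  SrO: 96.14·0.7020 = 67.49 pbw
  SiO2: 187.7·0.5174 + 210.0·0.3295 + 99.80·0.6794 = 234.1 pbw
  ZrO2: 210.0·0.6695 = 140.6 pbw
  Al2O3: 161.5·0.6526 + 99.80·0.1954 = 124.9 pbw
  CaO: 187.7·0.4796 = 90.02 pbw
  Na2O: 72.10·0.4292 + 99.80·0.1119 = 42.11 pbw
LOI: 187.7·0.003000 + 72.10·0.5708 + 210.0·0.001000 + 161.5·0.3474 + 99.80·0.01330 + 96.14·0.2980 = 128.0 pbw
batch − LOI leaves glass = 827.2 − 128.0 = 699.2 pbw (= Σ oxide masses)
wt % = oxide mass / glass mass × 100

Glass mass = 699.2 pbw (batch 827.2 − LOI 128.0).
Composition: SrO 9.652%, SiO2 33.48%, ZrO2 20.11%, Al2O3 17.86%, CaO 12.87%, Na2O 6.023%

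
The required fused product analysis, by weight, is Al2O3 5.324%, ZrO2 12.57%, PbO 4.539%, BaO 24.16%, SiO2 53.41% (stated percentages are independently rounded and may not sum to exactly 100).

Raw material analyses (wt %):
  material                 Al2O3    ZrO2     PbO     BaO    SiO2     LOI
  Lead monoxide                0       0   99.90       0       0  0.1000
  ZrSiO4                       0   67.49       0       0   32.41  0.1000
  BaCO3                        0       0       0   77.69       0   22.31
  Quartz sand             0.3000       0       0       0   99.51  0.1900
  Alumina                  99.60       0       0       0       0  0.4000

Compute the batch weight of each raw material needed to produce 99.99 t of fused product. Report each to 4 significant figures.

Batch per 99.99 t fused product:
  Lead monoxide: 4.543 t
  ZrSiO4: 18.62 t
  BaCO3: 31.09 t
  Quartz sand: 47.60 t
  Alumina: 5.201 t
Total batch = 107.1 t; LOI loss = 7.071 t; yield = 93.40%

The whole derivation carries full float precision at each step. Values along the way are shown rounded to 4 significant figures on the page; every reported result is rounded once only. The derived quantities are rebuilt at full precision (yield, five oxide percentages, ignition loss, the totals, net glass mass) from the weighed amounts for 99.99 t of glass as they appear in question or answer.
Oxide-by-oxide targets in 99.99 t fused product:
  Al2O3: 5.324% × 99.99 = 5.323 t
  ZrO2: 12.57% × 99.99 = 12.57 t
  PbO: 4.539% × 99.99 = 4.539 t
  BaO: 24.16% × 99.99 = 24.16 t
  SiO2: 53.41% × 99.99 = 53.40 t
Oxide-by-oxide audit from the weights as reported, at the basis given (sum by sum, the targets are met inside rounding margins):
  Al2O3: 47.60·0.003000 + 5.201·0.9960 = 5.323 t (target 5.323 t)
  ZrO2: 18.62·0.6749 = 12.57 t (target 12.57 t)
  PbO: 4.543·0.9990 = 4.538 t (target 4.539 t)
  BaO: 31.09·0.7769 = 24.15 t (target 24.16 t)
  SiO2: 18.62·0.3241 + 47.60·0.9951 = 53.40 t (target 53.40 t)
Mass balance on the glass: batch Σ − ignition loss = 99.98 t (summing oxide targets gives 99.99 t; the stated basis being 99.99 t — any gap is answer rounding).
Total batch = Σ batch = 107.1 t; LOI removed, Σ of batch·LOI: 7.071 t; as yield: glass ÷ batch → 93.40%.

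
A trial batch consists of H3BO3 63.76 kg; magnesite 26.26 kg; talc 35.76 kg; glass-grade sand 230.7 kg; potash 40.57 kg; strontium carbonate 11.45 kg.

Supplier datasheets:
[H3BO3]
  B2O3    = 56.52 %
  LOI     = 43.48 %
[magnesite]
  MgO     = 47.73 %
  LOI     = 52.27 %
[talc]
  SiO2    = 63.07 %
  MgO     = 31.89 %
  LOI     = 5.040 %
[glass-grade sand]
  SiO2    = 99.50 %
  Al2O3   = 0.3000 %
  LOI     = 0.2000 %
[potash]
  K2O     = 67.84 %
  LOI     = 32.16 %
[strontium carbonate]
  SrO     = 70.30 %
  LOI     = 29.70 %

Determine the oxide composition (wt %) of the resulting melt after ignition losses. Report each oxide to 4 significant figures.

In-progress results are displayed, rounded to four significant figures, across the worked steps. The whole derivation keeps exact precision at all times. Every reported number undergoes a single rounding; all derived quantities (LOI, yield, totals, the six compositions, net glass mass) are re-derived in exact precision from the batch weights on 348.3 kg of glass exactly as printed in the question or the answer.
What the batch supplies per oxide:
  SrO: 11.45·0.7030 = 8.049 kg
  SiO2: 35.76·0.6307 + 230.7·0.9950 = 252.1 kg
  B2O3: 63.76·0.5652 = 36.04 kg
  MgO: 26.26·0.4773 + 35.76·0.3189 = 23.94 kg
  Al2O3: 230.7·0.003000 = 0.6921 kg
  K2O: 40.57·0.6784 = 27.52 kg
LOI: 63.76·0.4348 + 26.26·0.5227 + 35.76·0.05040 + 230.7·0.002000 + 40.57·0.3216 + 11.45·0.2970 = 60.16 kg
Glass mass = batch − LOI = 408.5 − 60.16 = 348.3 kg (consistent with Σ oxide mass)
wt %: oxide over glass, times 100

Glass mass = 348.3 kg (batch 408.5 − LOI 60.16).
Composition: SrO 2.311%, SiO2 72.37%, B2O3 10.35%, MgO 6.872%, Al2O3 0.1987%, K2O 7.901%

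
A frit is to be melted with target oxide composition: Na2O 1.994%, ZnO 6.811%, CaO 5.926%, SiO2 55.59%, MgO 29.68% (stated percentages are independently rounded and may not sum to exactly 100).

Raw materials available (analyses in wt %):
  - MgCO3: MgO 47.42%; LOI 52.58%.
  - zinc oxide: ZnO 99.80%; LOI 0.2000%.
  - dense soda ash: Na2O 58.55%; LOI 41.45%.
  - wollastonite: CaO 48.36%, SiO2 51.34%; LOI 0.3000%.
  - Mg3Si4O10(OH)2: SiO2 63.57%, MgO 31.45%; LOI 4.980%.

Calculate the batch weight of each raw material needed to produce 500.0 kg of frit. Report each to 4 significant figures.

All arithmetic carries exact precision at each step; mid-chain values are shown (rounded to 4 significant digits) between the steps — every reported figure is rounded just once; derived quantities are recomputed from the weighed amounts on 500.0 kg of glass at full float precision (LOI, totals, five oxide percentages, glass mass, yield), exactly as printed in either problem or answer.
Target masses of each oxide per 500.0 kg frit:
  Na2O: 1.994% × 500.0 = 9.970 kg
  ZnO: 6.811% × 500.0 = 34.06 kg
  CaO: 5.926% × 500.0 = 29.63 kg
  SiO2: 55.59% × 500.0 = 278.0 kg
  MgO: 29.68% × 500.0 = 148.4 kg
Verifying the oxide balance using the reported weights, at the basis given (sum by sum, the targets are met up to rounding of the answer):
  Na2O: 17.03·0.5855 = 9.971 kg (target 9.970 kg)
  ZnO: 34.12·0.9980 = 34.05 kg (target 34.06 kg)
  CaO: 61.27·0.4836 = 29.63 kg (target 29.63 kg)
  SiO2: 61.27·0.5134 + 387.8·0.6357 = 278.0 kg (target 278.0 kg)
  MgO: 55.78·0.4742 + 387.8·0.3145 = 148.4 kg (target 148.4 kg)
Consistency of the glass mass: batch Σ − ignition loss = 500.0 kg (targets for the oxides total 500.0 kg; versus the stated basis of 500.0 kg — deltas are rounding alone).
Whole-batch sum: Σ batch = 556.0 kg; ignition loss, Σ(batch × LOI) = 55.95 kg; yield, glass over the total, = 89.94%.

Batch per 500.0 kg frit:
  MgCO3: 55.78 kg
  zinc oxide: 34.12 kg
  dense soda ash: 17.03 kg
  wollastonite: 61.27 kg
  Mg3Si4O10(OH)2: 387.8 kg
Total batch = 556.0 kg; LOI loss = 55.95 kg; yield = 89.94%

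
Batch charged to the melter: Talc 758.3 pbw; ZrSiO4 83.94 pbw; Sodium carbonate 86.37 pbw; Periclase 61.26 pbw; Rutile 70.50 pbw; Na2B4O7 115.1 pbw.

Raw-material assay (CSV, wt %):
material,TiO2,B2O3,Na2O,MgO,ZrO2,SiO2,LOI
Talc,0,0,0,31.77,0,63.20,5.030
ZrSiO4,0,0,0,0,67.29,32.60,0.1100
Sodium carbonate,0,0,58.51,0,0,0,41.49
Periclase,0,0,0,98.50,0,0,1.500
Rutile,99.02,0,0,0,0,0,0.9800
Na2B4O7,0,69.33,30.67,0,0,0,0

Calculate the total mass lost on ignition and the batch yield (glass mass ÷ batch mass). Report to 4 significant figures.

All internal work runs at full precision throughout; working values are printed, rounded to 4 significant figures, within the worked lines. Exactly one rounding goes into every reported figure — the derived quantities are computed from the weighed amounts at 1100 pbw of glass at full precision (the yield, LOI, net glass mass, the totals, six oxide percentages) exactly as printed in either problem or answer.
Material-by-material LOI:
  Talc: 758.3 × 0.05030 = 38.14 pbw
  ZrSiO4: 83.94 × 0.001100 = 0.09233 pbw
  Sodium carbonate: 86.37 × 0.4149 = 35.83 pbw
  Periclase: 61.26 × 0.01500 = 0.9189 pbw
  Rutile: 70.50 × 0.009800 = 0.6909 pbw
  Na2B4O7: 115.1 × 0 = 0 pbw
Total LOI = 75.68 pbw
Glass = batch − LOI = 1175 − 75.68 = 1100 pbw

LOI loss = 75.68 pbw; glass = 1100 pbw; yield = 93.56%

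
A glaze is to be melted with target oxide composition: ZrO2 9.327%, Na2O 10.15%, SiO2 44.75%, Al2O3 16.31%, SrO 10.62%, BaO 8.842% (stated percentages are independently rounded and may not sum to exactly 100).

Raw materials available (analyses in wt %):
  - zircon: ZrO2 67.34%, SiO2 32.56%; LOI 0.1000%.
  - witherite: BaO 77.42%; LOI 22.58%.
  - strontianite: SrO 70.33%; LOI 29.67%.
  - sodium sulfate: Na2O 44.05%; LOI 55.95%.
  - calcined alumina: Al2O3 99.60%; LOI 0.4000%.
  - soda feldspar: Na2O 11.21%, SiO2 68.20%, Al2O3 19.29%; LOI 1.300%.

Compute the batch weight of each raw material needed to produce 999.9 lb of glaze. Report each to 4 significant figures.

The working math keeps exact precision at all times. Working values are printed, with 4-significant-figure rounding, across the worked steps; each reported figure carries a single rounding — derived quantities (yield, glass mass, the six compositions, the totals, LOI) are carried from the batch weights per 999.9 lb of glass at full precision, exactly as printed in the problem or the answer.
Target oxide masses per 999.9 lb glaze:
  ZrO2: 9.327% × 999.9 = 93.26 lb
  Na2O: 10.15% × 999.9 = 101.5 lb
  SiO2: 44.75% × 999.9 = 447.5 lb
  Al2O3: 16.31% × 999.9 = 163.1 lb
  SrO: 10.62% × 999.9 = 106.2 lb
  BaO: 8.842% × 999.9 = 88.41 lb
Oxide-by-oxide audit per the reported batch figures, under the basis named above (oxide sums agree with the targets exact up to rounding of places):
  ZrO2: 138.5·0.6734 = 93.27 lb (target 93.26 lb)
  Na2O: 80.26·0.4405 + 590.0·0.1121 = 101.5 lb (target 101.5 lb)
  SiO2: 138.5·0.3256 + 590.0·0.6820 = 447.5 lb (target 447.5 lb)
  Al2O3: 49.48·0.9960 + 590.0·0.1929 = 163.1 lb (target 163.1 lb)
  SrO: 151.0·0.7033 = 106.2 lb (target 106.2 lb)
  BaO: 114.2·0.7742 = 88.41 lb (target 88.41 lb)
Mass balance on the glass: batch total minus LOI = 999.9 lb (per-oxide target masses sum to 999.9 lb; basis as stated: 999.9 lb — gaps are rounding artifacts).
Adding the batch up: Σ batch = 1123 lb; loss to ignition Σ batch·LOI = 123.5 lb; yield = glass ÷ total batch = 89.01%.

Batch per 999.9 lb glaze:
  zircon: 138.5 lb
  witherite: 114.2 lb
  strontianite: 151.0 lb
  sodium sulfate: 80.26 lb
  calcined alumina: 49.48 lb
  soda feldspar: 590.0 lb
Total batch = 1123 lb; LOI loss = 123.5 lb; yield = 89.01%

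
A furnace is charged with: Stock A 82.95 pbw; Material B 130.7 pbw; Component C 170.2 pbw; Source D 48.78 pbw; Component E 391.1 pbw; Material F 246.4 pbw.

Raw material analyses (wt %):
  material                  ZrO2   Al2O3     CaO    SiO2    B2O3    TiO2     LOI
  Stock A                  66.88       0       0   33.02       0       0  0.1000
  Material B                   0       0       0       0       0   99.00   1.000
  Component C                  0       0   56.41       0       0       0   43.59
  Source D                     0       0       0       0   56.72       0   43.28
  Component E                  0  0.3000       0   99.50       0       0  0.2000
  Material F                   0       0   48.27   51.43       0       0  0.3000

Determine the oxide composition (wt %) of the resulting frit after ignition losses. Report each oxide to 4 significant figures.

Glass mass = 971.9 pbw (batch 1070 − LOI 98.21).
Composition: ZrO2 5.708%, Al2O3 0.1207%, CaO 22.12%, SiO2 55.90%, B2O3 2.847%, TiO2 13.31%

Every computation holds full precision from start to finish — mid-chain values appear, rounded to four significant figures, when written out — every reported result is rounded only once — the derived quantities, including ignition loss, totals, net glass mass, yield, six oxide percentages, are computed from the batch weights on 971.9 pbw of glass at exact precision precisely as stated by the problem or the answer.
Delivered oxide masses:
  ZrO2: 82.95·0.6688 = 55.48 pbw
  Al2O3: 391.1·0.003000 = 1.173 pbw
  CaO: 170.2·0.5641 + 246.4·0.4827 = 214.9 pbw
  SiO2: 82.95·0.3302 + 391.1·0.9950 + 246.4·0.5143 = 543.3 pbw
  B2O3: 48.78·0.5672 = 27.67 pbw
  TiO2: 130.7·0.9900 = 129.4 pbw
LOI: 82.95·0.001000 + 130.7·0.01000 + 170.2·0.4359 + 48.78·0.4328 + 391.1·0.002000 + 246.4·0.003000 = 98.21 pbw
The glass mass, total less LOI, = 1070 − 98.21 = 971.9 pbw (= Σ oxide masses)
wt % = 100 × oxide mass / glass mass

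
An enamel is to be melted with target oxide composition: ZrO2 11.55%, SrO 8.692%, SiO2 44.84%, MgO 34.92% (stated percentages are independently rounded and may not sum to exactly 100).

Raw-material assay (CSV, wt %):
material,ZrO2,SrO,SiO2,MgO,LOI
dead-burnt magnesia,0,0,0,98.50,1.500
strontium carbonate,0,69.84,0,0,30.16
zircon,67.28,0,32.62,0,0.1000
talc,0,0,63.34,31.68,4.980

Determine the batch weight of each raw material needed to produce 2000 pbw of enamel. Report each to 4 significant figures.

In-progress results are displayed, rounded to 4 significant figures, at each printed step. Every computation carries full precision from start to finish; exactly one rounding goes into every reported number. The derived quantities, which include ignition loss, glass mass, yield, four oxide percentages, the totals, are rebuilt at full float precision, as written in the problem or the answer, from the batch weights on 2000 pbw of glass.
Oxide-by-oxide targets in 2000 pbw enamel:
  ZrO2: 11.55% × 2000 = 231.0 pbw
  SrO: 8.692% × 2000 = 173.8 pbw
  SiO2: 44.84% × 2000 = 896.8 pbw
  MgO: 34.92% × 2000 = 698.4 pbw
Per-oxide balance check applying the batch weights above, for the quoted basis mass (target by target, the sums agree exact up to rounding of places):
  ZrO2: 343.3·0.6728 = 231.0 pbw (target 231.0 pbw)
  SrO: 248.9·0.6984 = 173.8 pbw (target 173.8 pbw)
  SiO2: 343.3·0.3262 + 1239·0.6334 = 896.8 pbw (target 896.8 pbw)
  MgO: 310.5·0.9850 + 1239·0.3168 = 698.4 pbw (target 698.4 pbw)
Glass-mass sanity pass: total charge less LOI = 2000 pbw (the targets, summed, come to 2000 pbw; stated basis 2000 pbw — deltas are rounding alone).
Batch grand total — Σ batch = 2142 pbw; LOI loss = Σ batch·LOI = 141.8 pbw; yield, glass over the total, = 93.38%.

Batch per 2000 pbw enamel:
  dead-burnt magnesia: 310.5 pbw
  strontium carbonate: 248.9 pbw
  zircon: 343.3 pbw
  talc: 1239 pbw
Total batch = 2142 pbw; LOI loss = 141.8 pbw; yield = 93.38%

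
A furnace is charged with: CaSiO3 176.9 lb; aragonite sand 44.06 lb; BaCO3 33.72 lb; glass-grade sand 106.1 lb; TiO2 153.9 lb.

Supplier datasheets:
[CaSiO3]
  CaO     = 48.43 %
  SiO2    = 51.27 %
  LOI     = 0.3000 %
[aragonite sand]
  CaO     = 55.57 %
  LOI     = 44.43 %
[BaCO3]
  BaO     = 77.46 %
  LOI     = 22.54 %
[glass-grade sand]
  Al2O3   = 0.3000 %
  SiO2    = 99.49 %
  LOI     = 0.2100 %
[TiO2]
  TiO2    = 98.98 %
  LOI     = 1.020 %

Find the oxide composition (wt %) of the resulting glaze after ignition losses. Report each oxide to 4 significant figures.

Mid-chain values are displayed with 4-significant-figure rounding when written out — all internal work keeps exact precision through every step; exactly one rounding is applied to every reported result; the derived quantities (LOI, the totals, glass mass, the yield, five oxide percentages) are recomputed from the weighed amounts per 485.2 lb of glass at exact precision, exactly as shown in either problem or answer.
What the batch supplies per oxide:
  BaO: 33.72·0.7746 = 26.12 lb
  Al2O3: 106.1·0.003000 = 0.3183 lb
  TiO2: 153.9·0.9898 = 152.3 lb
  CaO: 176.9·0.4843 + 44.06·0.5557 = 110.2 lb
  SiO2: 176.9·0.5127 + 106.1·0.9949 = 196.3 lb
LOI: 176.9·0.003000 + 44.06·0.4443 + 33.72·0.2254 + 106.1·0.002100 + 153.9·0.01020 = 29.50 lb
batch − LOI leaves glass = 514.7 − 29.50 = 485.2 lb (= Σ oxide masses)
wt % = oxide mass / glass mass × 100

Glass mass = 485.2 lb (batch 514.7 − LOI 29.50).
Composition: BaO 5.383%, Al2O3 0.06560%, TiO2 31.40%, CaO 22.70%, SiO2 40.45%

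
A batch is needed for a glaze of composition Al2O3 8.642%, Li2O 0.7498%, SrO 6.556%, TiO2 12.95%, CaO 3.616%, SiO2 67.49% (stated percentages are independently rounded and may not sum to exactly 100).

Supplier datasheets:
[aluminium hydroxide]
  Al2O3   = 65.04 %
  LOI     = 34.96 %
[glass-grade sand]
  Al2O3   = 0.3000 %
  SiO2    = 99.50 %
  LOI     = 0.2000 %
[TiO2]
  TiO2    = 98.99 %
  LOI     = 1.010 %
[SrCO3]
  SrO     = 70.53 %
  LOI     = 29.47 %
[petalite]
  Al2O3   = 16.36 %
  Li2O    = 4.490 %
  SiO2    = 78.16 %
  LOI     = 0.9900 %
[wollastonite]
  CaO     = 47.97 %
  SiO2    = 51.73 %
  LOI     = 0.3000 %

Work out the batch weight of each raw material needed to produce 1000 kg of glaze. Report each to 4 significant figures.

Each numeric step maintains full precision end to end — the intermediate values are displayed (rounded to four significant figures) alongside each step. Every reported value undergoes a single rounding — all derived quantities are re-derived from the batch weights on 1000 kg of glass in exact precision (the totals, ignition loss, yield, the six compositions, glass mass), as given in the problem or answer text.
Oxide mass targets, per 1000 kg glaze:
  Al2O3: 8.642% × 1000 = 86.42 kg
  Li2O: 0.7498% × 1000 = 7.498 kg
  SrO: 6.556% × 1000 = 65.56 kg
  TiO2: 12.95% × 1000 = 129.5 kg
  CaO: 3.616% × 1000 = 36.16 kg
  SiO2: 67.49% × 1000 = 674.9 kg
Verifying the oxide balance using the reported weights, on the stated basis (sums match the target masses exact up to rounding of places):
  Al2O3: 88.52·0.6504 + 507.9·0.003000 + 167.0·0.1636 = 86.42 kg (target 86.42 kg)
  Li2O: 167.0·0.04490 = 7.498 kg (target 7.498 kg)
  SrO: 92.95·0.7053 = 65.56 kg (target 65.56 kg)
  TiO2: 130.8·0.9899 = 129.5 kg (target 129.5 kg)
  CaO: 75.38·0.4797 = 36.16 kg (target 36.16 kg)
  SiO2: 507.9·0.9950 + 167.0·0.7816 + 75.38·0.5173 = 674.9 kg (target 674.9 kg)
Glass-mass sanity pass: total batch − LOI = 1000 kg (the Σ of target masses is 1000 kg; basis as stated: 1000 kg — gaps are rounding artifacts).
Whole-batch sum: Σ batch = 1063 kg; LOI removed, Σ of batch·LOI: 62.56 kg; as yield: glass ÷ batch → 94.11%.

Batch per 1000 kg glaze:
  aluminium hydroxide: 88.52 kg
  glass-grade sand: 507.9 kg
  TiO2: 130.8 kg
  SrCO3: 92.95 kg
  petalite: 167.0 kg
  wollastonite: 75.38 kg
Total batch = 1063 kg; LOI loss = 62.56 kg; yield = 94.11%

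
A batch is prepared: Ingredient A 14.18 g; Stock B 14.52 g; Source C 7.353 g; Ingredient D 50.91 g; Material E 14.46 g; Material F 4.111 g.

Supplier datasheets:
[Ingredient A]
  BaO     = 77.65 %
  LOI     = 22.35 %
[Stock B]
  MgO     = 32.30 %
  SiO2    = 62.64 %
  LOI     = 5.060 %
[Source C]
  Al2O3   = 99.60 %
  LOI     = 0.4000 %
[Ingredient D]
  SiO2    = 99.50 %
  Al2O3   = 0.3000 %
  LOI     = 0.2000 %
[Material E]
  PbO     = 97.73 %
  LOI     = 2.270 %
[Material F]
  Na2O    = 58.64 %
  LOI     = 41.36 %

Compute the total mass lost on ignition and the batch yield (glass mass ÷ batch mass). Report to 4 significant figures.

Each numeric step maintains full float precision at each step. Working values appear (rounded to four significant figures) alongside each step; a single rounding produces each reported figure. All derived quantities are re-derived from the batch weights at 99.47 g of glass at exact precision (yield, the totals, LOI, glass mass, the six compositions) as set out in problem or answer.
LOI of each material in turn:
  Ingredient A: 14.18 × 0.2235 = 3.169 g
  Stock B: 14.52 × 0.05060 = 0.7347 g
  Source C: 7.353 × 0.004000 = 0.02941 g
  Ingredient D: 50.91 × 0.002000 = 0.1018 g
  Material E: 14.46 × 0.02270 = 0.3282 g
  Material F: 4.111 × 0.4136 = 1.700 g
Total LOI = 6.064 g
Glass = batch − LOI = 105.5 − 6.064 = 99.47 g

LOI loss = 6.064 g; glass = 99.47 g; yield = 94.25%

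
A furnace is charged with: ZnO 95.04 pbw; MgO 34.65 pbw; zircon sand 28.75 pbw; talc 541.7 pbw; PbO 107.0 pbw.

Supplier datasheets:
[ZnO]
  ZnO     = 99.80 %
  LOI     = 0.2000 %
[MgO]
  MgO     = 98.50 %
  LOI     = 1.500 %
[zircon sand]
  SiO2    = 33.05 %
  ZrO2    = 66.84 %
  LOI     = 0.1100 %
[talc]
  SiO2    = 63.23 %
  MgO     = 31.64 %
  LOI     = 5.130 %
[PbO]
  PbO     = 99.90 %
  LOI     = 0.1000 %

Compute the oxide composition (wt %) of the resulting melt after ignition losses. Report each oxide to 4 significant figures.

Every computation keeps exact precision through the solve; the intermediate values appear rounded to 4 significant figures on the page; each reported value includes exactly one rounding — all derived quantities, which include the five compositions, glass mass, the yield, ignition loss, totals, are rebuilt in full precision, as they appear in the problem or the answer, using the weight values for 778.5 pbw of glass.
Per-oxide mass from batch:
  SiO2: 28.75·0.3305 + 541.7·0.6323 = 352.0 pbw
  ZnO: 95.04·0.9980 = 94.85 pbw
  PbO: 107.0·0.9990 = 106.9 pbw
  ZrO2: 28.75·0.6684 = 19.22 pbw
  MgO: 34.65·0.9850 + 541.7·0.3164 = 205.5 pbw
LOI: 95.04·0.002000 + 34.65·0.01500 + 28.75·0.001100 + 541.7·0.05130 + 107.0·0.001000 = 28.64 pbw
Net of LOI, the glass mass = 807.1 − 28.64 = 778.5 pbw (equal to the oxide-mass sum)
wt %: oxide over glass, times 100

Glass mass = 778.5 pbw (batch 807.1 − LOI 28.64).
Composition: SiO2 45.22%, ZnO 12.18%, PbO 13.73%, ZrO2 2.468%, MgO 26.40%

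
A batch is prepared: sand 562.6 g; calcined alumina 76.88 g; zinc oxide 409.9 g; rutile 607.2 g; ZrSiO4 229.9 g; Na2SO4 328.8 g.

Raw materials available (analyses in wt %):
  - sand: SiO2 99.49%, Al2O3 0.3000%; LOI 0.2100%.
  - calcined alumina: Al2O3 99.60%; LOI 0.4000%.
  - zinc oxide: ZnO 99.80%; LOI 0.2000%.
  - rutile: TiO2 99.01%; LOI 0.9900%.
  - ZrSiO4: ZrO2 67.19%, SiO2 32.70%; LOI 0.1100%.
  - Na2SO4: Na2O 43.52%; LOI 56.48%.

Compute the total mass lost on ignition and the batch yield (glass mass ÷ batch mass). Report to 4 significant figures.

The intermediate values are shown, rounded to four significant figures, as written; the whole derivation carries full precision through the solve. Exactly one rounding lands on every reported number — the derived quantities are recomputed starting from the weights at 2021 g of glass in full float precision (LOI, yield, six oxide percentages, glass mass, the totals) as set out in the problem or the answer.
Loss on ignition, line by line:
  sand: 562.6 × 0.002100 = 1.181 g
  calcined alumina: 76.88 × 0.004000 = 0.3075 g
  zinc oxide: 409.9 × 0.002000 = 0.8198 g
  rutile: 607.2 × 0.009900 = 6.011 g
  ZrSiO4: 229.9 × 0.001100 = 0.2529 g
  Na2SO4: 328.8 × 0.5648 = 185.7 g
Total LOI = 194.3 g
Glass = batch − LOI = 2215 − 194.3 = 2021 g

LOI loss = 194.3 g; glass = 2021 g; yield = 91.23%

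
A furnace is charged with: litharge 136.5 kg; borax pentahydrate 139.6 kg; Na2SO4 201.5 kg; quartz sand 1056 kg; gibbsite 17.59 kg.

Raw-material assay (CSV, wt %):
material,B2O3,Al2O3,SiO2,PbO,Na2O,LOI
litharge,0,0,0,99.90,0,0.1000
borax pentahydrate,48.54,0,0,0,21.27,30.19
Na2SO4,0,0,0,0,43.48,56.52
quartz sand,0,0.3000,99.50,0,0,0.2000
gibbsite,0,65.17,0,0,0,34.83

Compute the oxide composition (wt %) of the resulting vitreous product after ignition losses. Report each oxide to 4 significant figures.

Glass mass = 1387 kg (batch 1551 − LOI 164.4).
Composition: B2O3 4.886%, Al2O3 1.055%, SiO2 75.77%, PbO 9.833%, Na2O 8.459%

Working values are shown, rounded to 4 significant digits, as written; full float precision is maintained throughout; a single rounding produces each reported figure. Derived quantities (glass mass, five oxide percentages, ignition loss, the yield, the totals) are re-derived from the batch weights for 1387 kg of glass at exact precision, as quoted within question or answer.
Oxide masses out of the charge:
  B2O3: 139.6·0.4854 = 67.76 kg
  Al2O3: 1056·0.003000 + 17.59·0.6517 = 14.63 kg
  SiO2: 1056·0.9950 = 1051 kg
  PbO: 136.5·0.9990 = 136.4 kg
  Na2O: 139.6·0.2127 + 201.5·0.4348 = 117.3 kg
LOI: 136.5·0.001000 + 139.6·0.3019 + 201.5·0.5652 + 1056·0.002000 + 17.59·0.3483 = 164.4 kg
Resulting glass, batch − LOI: 1551 − 164.4 = 1387 kg (equal to the oxide-mass sum)
wt % = oxide mass / glass mass × 100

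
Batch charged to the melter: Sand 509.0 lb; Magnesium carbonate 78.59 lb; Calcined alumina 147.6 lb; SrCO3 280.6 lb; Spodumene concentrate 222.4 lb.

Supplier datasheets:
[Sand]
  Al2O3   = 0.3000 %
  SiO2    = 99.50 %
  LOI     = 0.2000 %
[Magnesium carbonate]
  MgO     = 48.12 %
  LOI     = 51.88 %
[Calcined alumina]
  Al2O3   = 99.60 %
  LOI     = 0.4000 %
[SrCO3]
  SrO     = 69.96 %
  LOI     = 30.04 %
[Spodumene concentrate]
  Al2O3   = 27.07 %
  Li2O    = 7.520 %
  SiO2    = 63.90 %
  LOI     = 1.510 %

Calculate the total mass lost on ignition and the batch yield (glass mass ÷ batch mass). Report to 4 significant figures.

LOI loss = 130.0 lb; glass = 1108 lb; yield = 89.50%

Working values appear rounded to four significant digits at each printed step — exact precision is held from start to finish — each reported number takes exactly one rounding — derived quantities, including glass mass, the totals, LOI, yield, the five compositions, are recomputed from the batch weights at 1108 lb of glass at full precision, precisely as stated by either problem or answer.
Per-material ignition loss:
  Sand: 509.0 × 0.002000 = 1.018 lb
  Magnesium carbonate: 78.59 × 0.5188 = 40.77 lb
  Calcined alumina: 147.6 × 0.004000 = 0.5904 lb
  SrCO3: 280.6 × 0.3004 = 84.29 lb
  Spodumene concentrate: 222.4 × 0.01510 = 3.358 lb
Total LOI = 130.0 lb
Glass = batch − LOI = 1238 − 130.0 = 1108 lb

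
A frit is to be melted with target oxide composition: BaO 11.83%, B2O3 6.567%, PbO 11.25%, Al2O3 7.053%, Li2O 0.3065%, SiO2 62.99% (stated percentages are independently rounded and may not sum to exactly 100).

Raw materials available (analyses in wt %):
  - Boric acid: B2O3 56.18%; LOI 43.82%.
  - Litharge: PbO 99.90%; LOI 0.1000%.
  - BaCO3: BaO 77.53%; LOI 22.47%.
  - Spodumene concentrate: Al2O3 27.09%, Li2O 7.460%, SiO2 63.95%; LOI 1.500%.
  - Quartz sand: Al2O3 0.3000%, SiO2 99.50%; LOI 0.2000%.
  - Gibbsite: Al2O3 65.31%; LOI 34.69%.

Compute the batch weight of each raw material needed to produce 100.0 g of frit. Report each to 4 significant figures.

Rounding to four significant figures governs every in-between result as displayed. All arithmetic holds exact precision end to end. Exactly one rounding lands on each reported value; derived quantities are computed from the weighed amounts on 100.0 g of glass in exact precision (glass mass, totals, yield, six oxide percentages, LOI), exactly as shown in either problem or answer.
The oxide mass targets at 100.0 g frit:
  BaO: 11.83% × 100.0 = 11.83 g
  B2O3: 6.567% × 100.0 = 6.567 g
  PbO: 11.25% × 100.0 = 11.25 g
  Al2O3: 7.053% × 100.0 = 7.053 g
  Li2O: 0.3065% × 100.0 = 0.3065 g
  SiO2: 62.99% × 100.0 = 62.99 g
A balance pass over the oxides, on the weights just shown, versus the basis set out (summed amounts equal target values modulo rounding of the values):
  BaO: 15.26·0.7753 = 11.83 g (target 11.83 g)
  B2O3: 11.69·0.5618 = 6.567 g (target 6.567 g)
  PbO: 11.26·0.9990 = 11.25 g (target 11.25 g)
  Al2O3: 4.109·0.2709 + 60.67·0.003000 + 8.816·0.6531 = 7.053 g (target 7.053 g)
  Li2O: 4.109·0.07460 = 0.3065 g (target 0.3065 g)
  SiO2: 4.109·0.6395 + 60.67·0.9950 = 62.99 g (target 62.99 g)
Consistency of the glass mass: batch Σ − ignition loss = 100.0 g (per-oxide target masses sum to 100.0 g; basis as stated: 100.0 g — rounding explains the deltas).
Summing the batch: Σ batch = 111.8 g; LOI removed, Σ of batch·LOI: 11.80 g; as yield: glass ÷ batch → 89.44%.

Batch per 100.0 g frit:
  Boric acid: 11.69 g
  Litharge: 11.26 g
  BaCO3: 15.26 g
  Spodumene concentrate: 4.109 g
  Quartz sand: 60.67 g
  Gibbsite: 8.816 g
Total batch = 111.8 g; LOI loss = 11.80 g; yield = 89.44%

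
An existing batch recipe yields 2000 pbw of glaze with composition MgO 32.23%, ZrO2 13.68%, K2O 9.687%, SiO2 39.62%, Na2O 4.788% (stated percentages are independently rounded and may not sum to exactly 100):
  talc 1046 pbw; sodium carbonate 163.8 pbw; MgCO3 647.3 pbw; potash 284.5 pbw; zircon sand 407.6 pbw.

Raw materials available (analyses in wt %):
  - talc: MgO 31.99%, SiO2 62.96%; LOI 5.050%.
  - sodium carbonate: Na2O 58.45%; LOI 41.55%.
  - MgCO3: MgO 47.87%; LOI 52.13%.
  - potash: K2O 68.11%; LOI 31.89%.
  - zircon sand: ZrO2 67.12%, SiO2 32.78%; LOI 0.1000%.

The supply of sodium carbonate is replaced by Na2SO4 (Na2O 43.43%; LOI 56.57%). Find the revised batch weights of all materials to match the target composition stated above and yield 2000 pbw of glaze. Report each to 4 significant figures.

Revised batch per 2000 pbw glaze:
  talc: 1046 pbw
  Na2SO4: 220.5 pbw
  MgCO3: 647.3 pbw
  potash: 284.5 pbw
  zircon sand: 407.6 pbw
Total batch = 2606 pbw; LOI loss = 606.1 pbw

All internal work carries exact precision end to end. The intermediate values are printed rounded to 4 significant digits when written out. Exactly one rounding lands on each reported value; derived quantities, including totals, ignition loss, five oxide percentages, the yield, net glass mass, are computed using the weight values on 2000 pbw of glass in full precision, as set out in the problem or the answer.
Per-oxide target masses for 2000 pbw glaze:
  MgO: 32.23% × 2000 = 644.6 pbw
  ZrO2: 13.68% × 2000 = 273.6 pbw
  K2O: 9.687% × 2000 = 193.7 pbw
  SiO2: 39.62% × 2000 = 792.4 pbw
  Na2O: 4.788% × 2000 = 95.76 pbw
Per-oxide balance check on the weights just shown, versus the basis set out (sums match the target masses once rounding is allowed for):
  MgO: 1046·0.3199 + 647.3·0.4787 = 644.5 pbw (target 644.6 pbw)
  ZrO2: 407.6·0.6712 = 273.6 pbw (target 273.6 pbw)
  K2O: 284.5·0.6811 = 193.8 pbw (target 193.7 pbw)
  SiO2: 1046·0.6296 + 407.6·0.3278 = 792.2 pbw (target 792.4 pbw)
  Na2O: 220.5·0.4343 = 95.76 pbw (target 95.76 pbw)
Glass-mass bookkeeping: net batch after ignition = 2000 pbw (the Σ of target masses is 2000 pbw; basis as stated: 2000 pbw — a pure rounding effect).
Summing the batch: Σ batch = 2606 pbw; the LOI term Σ batch·LOI equals 606.1 pbw; glass ÷ batch gives a yield of 76.74%.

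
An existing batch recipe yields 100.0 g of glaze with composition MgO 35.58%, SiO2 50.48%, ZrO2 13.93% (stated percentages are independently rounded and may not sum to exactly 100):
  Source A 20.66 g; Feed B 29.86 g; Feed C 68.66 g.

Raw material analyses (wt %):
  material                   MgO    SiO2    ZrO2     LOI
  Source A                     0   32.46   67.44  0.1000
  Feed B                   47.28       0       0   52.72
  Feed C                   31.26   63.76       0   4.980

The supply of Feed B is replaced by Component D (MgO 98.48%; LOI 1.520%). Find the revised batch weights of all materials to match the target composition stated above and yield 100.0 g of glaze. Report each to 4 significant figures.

Each numeric step carries full precision through every step — working values are displayed rounded to 4 significant figures in the printout — each reported value sees exactly one rounding. The derived quantities (three oxide percentages, LOI, the yield, totals, net glass mass) are rebuilt at full precision starting from the weights on 100.0 g of glass as given in question or answer.
The oxide mass targets at 100.0 g glaze:
  MgO: 35.58% × 100.0 = 35.58 g
  SiO2: 50.48% × 100.0 = 50.48 g
  ZrO2: 13.93% × 100.0 = 13.93 g
Verifying the oxide balance using the reported weights, on the stated basis (sums match the target masses modulo rounding of the values):
  MgO: 14.34·0.9848 + 68.66·0.3126 = 35.59 g (target 35.58 g)
  SiO2: 20.66·0.3246 + 68.66·0.6376 = 50.48 g (target 50.48 g)
  ZrO2: 20.66·0.6744 = 13.93 g (target 13.93 g)
Mass balance on the glass: net batch after ignition = 100.0 g (the targets, summed, come to 99.99 g; the stated basis being 100.0 g — a pure rounding effect).
Summing the batch: Σ batch = 103.7 g; LOI loss = Σ batch·LOI = 3.658 g; the yield ratio, glass ÷ batch: 96.47%.

Revised batch per 100.0 g glaze:
  Source A: 20.66 g
  Component D: 14.34 g
  Feed C: 68.66 g
Total batch = 103.7 g; LOI loss = 3.658 g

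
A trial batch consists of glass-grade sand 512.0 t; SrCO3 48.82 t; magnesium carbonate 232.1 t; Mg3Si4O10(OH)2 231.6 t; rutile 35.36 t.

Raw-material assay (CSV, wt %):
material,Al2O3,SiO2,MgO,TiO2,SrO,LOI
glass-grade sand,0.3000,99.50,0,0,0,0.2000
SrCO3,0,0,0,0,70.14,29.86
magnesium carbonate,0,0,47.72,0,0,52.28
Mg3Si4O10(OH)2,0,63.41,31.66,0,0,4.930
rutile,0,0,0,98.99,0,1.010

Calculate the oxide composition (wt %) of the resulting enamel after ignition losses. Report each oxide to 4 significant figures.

Glass mass = 911.2 t (batch 1060 − LOI 148.7).
Composition: Al2O3 0.1686%, SiO2 72.03%, MgO 20.20%, TiO2 3.842%, SrO 3.758%

Every computation holds full float precision throughout; working values are shown rounded to 4 significant figures — exactly one rounding lands on each reported result; derived quantities are carried starting from the weights for 911.2 t of glass at full float precision (glass mass, yield, ignition loss, the five compositions, the totals), as set out in the question or the answer.
What the batch supplies per oxide:
  Al2O3: 512.0·0.003000 = 1.536 t
  SiO2: 512.0·0.9950 + 231.6·0.6341 = 656.3 t
  MgO: 232.1·0.4772 + 231.6·0.3166 = 184.1 t
  TiO2: 35.36·0.9899 = 35.00 t
  SrO: 48.82·0.7014 = 34.24 t
LOI: 512.0·0.002000 + 48.82·0.2986 + 232.1·0.5228 + 231.6·0.04930 + 35.36·0.01010 = 148.7 t
batch − LOI leaves glass = 1060 − 148.7 = 911.2 t (the oxide masses sum to this)
wt % = 100 × oxide mass / glass mass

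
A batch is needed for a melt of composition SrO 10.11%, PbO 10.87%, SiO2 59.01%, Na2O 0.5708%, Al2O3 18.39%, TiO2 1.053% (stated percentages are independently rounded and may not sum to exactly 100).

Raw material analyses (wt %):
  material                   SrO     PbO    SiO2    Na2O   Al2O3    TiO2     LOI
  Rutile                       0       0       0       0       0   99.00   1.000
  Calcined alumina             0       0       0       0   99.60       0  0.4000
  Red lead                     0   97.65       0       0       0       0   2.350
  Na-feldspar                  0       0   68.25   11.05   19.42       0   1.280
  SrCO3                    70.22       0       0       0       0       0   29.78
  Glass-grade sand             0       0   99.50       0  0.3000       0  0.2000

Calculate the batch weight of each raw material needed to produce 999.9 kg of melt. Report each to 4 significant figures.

Batch per 999.9 kg melt:
  Rutile: 10.64 kg
  Calcined alumina: 172.9 kg
  Red lead: 111.3 kg
  Na-feldspar: 51.65 kg
  SrCO3: 144.0 kg
  Glass-grade sand: 557.6 kg
Total batch = 1048 kg; LOI loss = 48.07 kg; yield = 95.41%

The whole derivation runs at full precision from first step to last — working values appear rounded off to 4 significant digits on the page; a single rounding produces every reported value. All derived quantities are computed at full float precision (the totals, yield, six oxide percentages, net glass mass, ignition loss) using the weight values for 999.9 kg of glass as quoted within the question or the answer.
The oxide mass targets at 999.9 kg melt:
  SrO: 10.11% × 999.9 = 101.1 kg
  PbO: 10.87% × 999.9 = 108.7 kg
  SiO2: 59.01% × 999.9 = 590.0 kg
  Na2O: 0.5708% × 999.9 = 5.707 kg
  Al2O3: 18.39% × 999.9 = 183.9 kg
  TiO2: 1.053% × 999.9 = 10.53 kg
Sums-versus-targets review per the reported batch figures, against the basis in use (summed amounts equal target values given rounding of the digits):
  SrO: 144.0·0.7022 = 101.1 kg (target 101.1 kg)
  PbO: 111.3·0.9765 = 108.7 kg (target 108.7 kg)
  SiO2: 51.65·0.6825 + 557.6·0.9950 = 590.1 kg (target 590.0 kg)
  Na2O: 51.65·0.1105 = 5.707 kg (target 5.707 kg)
  Al2O3: 172.9·0.9960 + 51.65·0.1942 + 557.6·0.003000 = 183.9 kg (target 183.9 kg)
  TiO2: 10.64·0.9900 = 10.53 kg (target 10.53 kg)
Mass balance on the glass: Σ batch − LOI loss = 1000 kg (summing oxide targets gives 999.9 kg; against the stated basis, 999.9 kg — rounding explains the deltas).
Adding the batch up: Σ batch = 1048 kg; LOI removed, Σ of batch·LOI: 48.07 kg; as yield: glass ÷ batch → 95.41%.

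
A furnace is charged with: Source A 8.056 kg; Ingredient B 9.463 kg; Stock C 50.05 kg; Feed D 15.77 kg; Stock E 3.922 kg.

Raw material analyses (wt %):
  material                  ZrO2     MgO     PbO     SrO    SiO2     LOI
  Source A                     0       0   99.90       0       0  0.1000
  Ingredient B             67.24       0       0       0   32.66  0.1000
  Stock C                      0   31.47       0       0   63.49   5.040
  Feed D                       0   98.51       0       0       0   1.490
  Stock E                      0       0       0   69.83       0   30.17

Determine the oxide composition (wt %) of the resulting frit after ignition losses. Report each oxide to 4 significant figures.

Glass mass = 83.30 kg (batch 87.26 − LOI 3.958).
Composition: ZrO2 7.638%, MgO 37.56%, PbO 9.661%, SrO 3.288%, SiO2 41.86%

In-progress results are printed with 4-significant-figure rounding alongside each step — every computation carries full precision in every operation — each reported figure sees exactly one rounding. The derived quantities, including five oxide percentages, glass mass, LOI, yield, totals, are re-derived from the weighed amounts for 83.30 kg of glass at full precision, as written in the problem or the answer.
Mass of each oxide from the mix:
  ZrO2: 9.463·0.6724 = 6.363 kg
  MgO: 50.05·0.3147 + 15.77·0.9851 = 31.29 kg
  PbO: 8.056·0.9990 = 8.048 kg
  SrO: 3.922·0.6983 = 2.739 kg
  SiO2: 9.463·0.3266 + 50.05·0.6349 = 34.87 kg
LOI: 8.056·0.001000 + 9.463·0.001000 + 50.05·0.05040 + 15.77·0.01490 + 3.922·0.3017 = 3.958 kg
The glass mass, total less LOI, = 87.26 − 3.958 = 83.30 kg (consistent with Σ oxide mass)
wt % = oxide mass / glass mass × 100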